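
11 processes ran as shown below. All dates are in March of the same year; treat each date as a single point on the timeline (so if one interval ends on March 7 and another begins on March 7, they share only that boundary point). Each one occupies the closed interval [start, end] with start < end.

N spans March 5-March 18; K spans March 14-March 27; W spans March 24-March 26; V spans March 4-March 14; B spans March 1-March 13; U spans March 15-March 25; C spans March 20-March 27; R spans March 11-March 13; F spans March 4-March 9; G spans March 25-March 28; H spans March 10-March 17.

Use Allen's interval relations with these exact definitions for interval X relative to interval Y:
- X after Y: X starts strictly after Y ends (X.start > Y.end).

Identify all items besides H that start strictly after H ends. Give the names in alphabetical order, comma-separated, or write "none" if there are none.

Target H = [March 10, March 17].
B [March 1, March 13] → overlaps → no.
C [March 20, March 27] → after → yes.
F [March 4, March 9] → before → no.
G [March 25, March 28] → after → yes.
K [March 14, March 27] → overlapped-by → no.
N [March 5, March 18] → contains → no.
R [March 11, March 13] → during → no.
U [March 15, March 25] → overlapped-by → no.
V [March 4, March 14] → overlaps → no.
W [March 24, March 26] → after → yes.
Result: C, G, W.

C, G, W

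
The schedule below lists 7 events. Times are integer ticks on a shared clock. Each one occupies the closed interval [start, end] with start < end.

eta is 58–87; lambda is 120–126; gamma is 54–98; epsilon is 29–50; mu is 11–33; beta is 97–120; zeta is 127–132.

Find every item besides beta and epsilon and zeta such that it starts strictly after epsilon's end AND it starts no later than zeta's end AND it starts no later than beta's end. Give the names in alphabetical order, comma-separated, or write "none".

eta, gamma, lambda

Conditions: its start is strictly after epsilon's end (X.start > 50) AND its start is no later than zeta's end (X.start <= 132) AND its start is no later than beta's end (X.start <= 120).
eta: start 58 > 50? ✓; start 58 <= 132? ✓; start 58 <= 120? ✓ → yes.
gamma: start 54 > 50? ✓; start 54 <= 132? ✓; start 54 <= 120? ✓ → yes.
lambda: start 120 > 50? ✓; start 120 <= 132? ✓; start 120 <= 120? ✓ → yes.
mu: start 11 > 50? ✗; start 11 <= 132? ✓; start 11 <= 120? ✓ → no.
Result: eta, gamma, lambda.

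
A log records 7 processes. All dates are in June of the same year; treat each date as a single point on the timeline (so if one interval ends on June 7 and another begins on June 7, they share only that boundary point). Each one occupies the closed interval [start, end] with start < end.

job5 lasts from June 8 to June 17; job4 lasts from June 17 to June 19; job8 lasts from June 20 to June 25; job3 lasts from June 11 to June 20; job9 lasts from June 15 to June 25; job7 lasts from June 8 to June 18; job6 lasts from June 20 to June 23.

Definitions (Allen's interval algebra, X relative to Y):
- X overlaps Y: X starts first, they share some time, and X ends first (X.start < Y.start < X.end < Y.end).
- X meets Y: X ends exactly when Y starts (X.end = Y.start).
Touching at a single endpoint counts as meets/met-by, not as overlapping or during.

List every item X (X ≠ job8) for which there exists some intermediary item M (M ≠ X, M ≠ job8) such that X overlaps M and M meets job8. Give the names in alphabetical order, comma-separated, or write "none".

job5, job7

Target job8 = [June 20, June 25].
Intermediaries M with M meets job8: job3.
Via job3 — items with X overlaps job3: job5, job7.
Union: job5, job7.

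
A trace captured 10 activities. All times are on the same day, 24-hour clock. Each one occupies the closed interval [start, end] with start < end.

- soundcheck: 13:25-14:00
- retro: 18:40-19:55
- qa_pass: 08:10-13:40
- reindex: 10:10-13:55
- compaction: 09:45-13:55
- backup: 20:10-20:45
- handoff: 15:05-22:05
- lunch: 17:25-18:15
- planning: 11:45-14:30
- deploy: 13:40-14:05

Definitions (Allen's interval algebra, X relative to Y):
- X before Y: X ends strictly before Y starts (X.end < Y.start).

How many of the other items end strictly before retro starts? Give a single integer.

7

Target retro = [18:40, 19:55].
backup [20:10, 20:45] → after → no.
compaction [09:45, 13:55] → before → counts.
deploy [13:40, 14:05] → before → counts.
handoff [15:05, 22:05] → contains → no.
lunch [17:25, 18:15] → before → counts.
planning [11:45, 14:30] → before → counts.
qa_pass [08:10, 13:40] → before → counts.
reindex [10:10, 13:55] → before → counts.
soundcheck [13:25, 14:00] → before → counts.
Total: 7.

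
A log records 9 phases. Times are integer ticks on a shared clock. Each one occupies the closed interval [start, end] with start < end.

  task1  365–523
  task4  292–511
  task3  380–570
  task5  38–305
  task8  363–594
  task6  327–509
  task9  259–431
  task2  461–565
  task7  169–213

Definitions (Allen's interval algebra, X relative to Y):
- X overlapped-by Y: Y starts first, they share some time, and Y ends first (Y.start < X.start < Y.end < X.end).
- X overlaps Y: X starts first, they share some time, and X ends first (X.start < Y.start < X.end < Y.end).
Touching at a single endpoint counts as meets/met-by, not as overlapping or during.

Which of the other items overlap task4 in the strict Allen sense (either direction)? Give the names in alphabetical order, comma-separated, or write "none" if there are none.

Target task4 = [292, 511].
task1 [365, 523] → overlapped-by → yes.
task2 [461, 565] → overlapped-by → yes.
task3 [380, 570] → overlapped-by → yes.
task5 [38, 305] → overlaps → yes.
task6 [327, 509] → during → no.
task7 [169, 213] → before → no.
task8 [363, 594] → overlapped-by → yes.
task9 [259, 431] → overlaps → yes.
Result: task1, task2, task3, task5, task8, task9.

task1, task2, task3, task5, task8, task9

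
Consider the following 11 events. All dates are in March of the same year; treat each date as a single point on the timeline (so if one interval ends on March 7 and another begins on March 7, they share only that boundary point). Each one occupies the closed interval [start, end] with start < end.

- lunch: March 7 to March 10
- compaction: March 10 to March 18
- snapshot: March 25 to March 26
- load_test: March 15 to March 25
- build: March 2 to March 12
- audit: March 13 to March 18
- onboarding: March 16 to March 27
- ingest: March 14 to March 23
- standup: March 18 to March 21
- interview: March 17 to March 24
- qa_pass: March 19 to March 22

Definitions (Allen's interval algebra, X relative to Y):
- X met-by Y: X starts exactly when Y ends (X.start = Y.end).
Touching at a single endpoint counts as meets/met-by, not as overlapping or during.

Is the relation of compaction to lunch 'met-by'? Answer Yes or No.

compaction = [March 10, March 18], lunch = [March 7, March 10].
Actual relation of compaction to lunch: met-by.
Asked whether 'met-by' holds → Yes.

Yes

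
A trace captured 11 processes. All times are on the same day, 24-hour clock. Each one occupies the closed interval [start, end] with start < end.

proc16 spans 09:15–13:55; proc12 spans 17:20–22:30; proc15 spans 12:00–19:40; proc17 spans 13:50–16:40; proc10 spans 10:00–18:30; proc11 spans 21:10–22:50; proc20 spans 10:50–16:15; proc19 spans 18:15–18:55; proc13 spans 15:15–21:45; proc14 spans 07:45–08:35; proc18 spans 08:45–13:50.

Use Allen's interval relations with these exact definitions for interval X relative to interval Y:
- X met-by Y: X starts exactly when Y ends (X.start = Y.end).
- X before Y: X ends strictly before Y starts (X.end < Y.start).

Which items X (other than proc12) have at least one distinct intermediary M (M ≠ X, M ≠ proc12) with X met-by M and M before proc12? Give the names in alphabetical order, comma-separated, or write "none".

Target proc12 = [17:20, 22:30].
Intermediaries M with M before proc12: proc14, proc16, proc17, proc18, proc20.
Via proc14 — items with X met-by proc14: none.
Via proc16 — items with X met-by proc16: none.
Via proc17 — items with X met-by proc17: none.
Via proc18 — items with X met-by proc18: proc17.
Via proc20 — items with X met-by proc20: none.
Union: proc17.

proc17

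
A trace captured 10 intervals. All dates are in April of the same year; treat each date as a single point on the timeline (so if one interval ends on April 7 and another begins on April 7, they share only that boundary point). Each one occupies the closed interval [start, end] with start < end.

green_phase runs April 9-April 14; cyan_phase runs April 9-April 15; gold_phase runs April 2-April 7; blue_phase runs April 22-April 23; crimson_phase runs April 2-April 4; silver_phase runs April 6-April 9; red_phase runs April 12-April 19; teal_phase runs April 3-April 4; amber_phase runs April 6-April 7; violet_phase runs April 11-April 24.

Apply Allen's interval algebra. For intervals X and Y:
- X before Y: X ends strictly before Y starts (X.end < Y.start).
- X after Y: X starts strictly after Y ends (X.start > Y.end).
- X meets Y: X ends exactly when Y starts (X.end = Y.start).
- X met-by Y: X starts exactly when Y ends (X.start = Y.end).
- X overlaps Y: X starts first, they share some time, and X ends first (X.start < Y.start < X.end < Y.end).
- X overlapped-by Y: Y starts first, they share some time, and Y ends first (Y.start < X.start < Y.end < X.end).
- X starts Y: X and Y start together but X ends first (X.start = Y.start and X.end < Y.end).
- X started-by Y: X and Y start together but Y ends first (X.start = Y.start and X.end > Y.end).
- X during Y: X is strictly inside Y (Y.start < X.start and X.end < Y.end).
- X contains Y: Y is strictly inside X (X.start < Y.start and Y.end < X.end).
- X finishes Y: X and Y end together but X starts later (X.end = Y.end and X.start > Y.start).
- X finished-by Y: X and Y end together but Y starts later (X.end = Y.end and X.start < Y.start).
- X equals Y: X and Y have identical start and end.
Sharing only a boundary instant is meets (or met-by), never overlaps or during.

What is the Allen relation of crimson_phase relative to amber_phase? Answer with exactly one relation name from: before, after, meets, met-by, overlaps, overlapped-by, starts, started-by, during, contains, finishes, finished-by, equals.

before

crimson_phase = [April 2, April 4]; amber_phase = [April 6, April 7].
Compare endpoints: crimson_phase.start < amber_phase.start, crimson_phase.start < amber_phase.end, crimson_phase.end < amber_phase.start, crimson_phase.end < amber_phase.end.
That pattern is 'before'.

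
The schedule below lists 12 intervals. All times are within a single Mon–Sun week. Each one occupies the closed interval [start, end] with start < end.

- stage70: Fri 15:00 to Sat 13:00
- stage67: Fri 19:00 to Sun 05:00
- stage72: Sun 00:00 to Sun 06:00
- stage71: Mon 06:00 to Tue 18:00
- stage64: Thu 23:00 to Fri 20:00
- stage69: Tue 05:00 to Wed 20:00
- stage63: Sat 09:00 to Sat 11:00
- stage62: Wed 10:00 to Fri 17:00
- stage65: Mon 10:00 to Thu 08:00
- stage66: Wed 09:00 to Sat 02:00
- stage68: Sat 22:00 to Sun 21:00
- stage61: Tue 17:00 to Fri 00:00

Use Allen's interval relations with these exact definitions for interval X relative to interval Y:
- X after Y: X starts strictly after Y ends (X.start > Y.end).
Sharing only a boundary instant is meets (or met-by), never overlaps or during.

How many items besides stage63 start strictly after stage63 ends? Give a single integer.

Target stage63 = [Sat 09:00, Sat 11:00].
stage61 [Tue 17:00, Fri 00:00] → before → no.
stage62 [Wed 10:00, Fri 17:00] → before → no.
stage64 [Thu 23:00, Fri 20:00] → before → no.
stage65 [Mon 10:00, Thu 08:00] → before → no.
stage66 [Wed 09:00, Sat 02:00] → before → no.
stage67 [Fri 19:00, Sun 05:00] → contains → no.
stage68 [Sat 22:00, Sun 21:00] → after → counts.
stage69 [Tue 05:00, Wed 20:00] → before → no.
stage70 [Fri 15:00, Sat 13:00] → contains → no.
stage71 [Mon 06:00, Tue 18:00] → before → no.
stage72 [Sun 00:00, Sun 06:00] → after → counts.
Total: 2.

2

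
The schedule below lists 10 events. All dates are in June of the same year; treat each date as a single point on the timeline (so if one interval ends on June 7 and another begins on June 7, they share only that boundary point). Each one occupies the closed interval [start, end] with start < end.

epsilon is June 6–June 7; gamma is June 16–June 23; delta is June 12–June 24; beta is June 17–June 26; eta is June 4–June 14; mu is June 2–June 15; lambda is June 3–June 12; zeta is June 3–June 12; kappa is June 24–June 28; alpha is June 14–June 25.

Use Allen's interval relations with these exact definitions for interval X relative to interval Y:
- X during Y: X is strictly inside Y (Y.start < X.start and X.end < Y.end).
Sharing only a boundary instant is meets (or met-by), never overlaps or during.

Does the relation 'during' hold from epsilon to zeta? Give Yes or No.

epsilon = [June 6, June 7], zeta = [June 3, June 12].
Actual relation of epsilon to zeta: during.
Asked whether 'during' holds → Yes.

Yes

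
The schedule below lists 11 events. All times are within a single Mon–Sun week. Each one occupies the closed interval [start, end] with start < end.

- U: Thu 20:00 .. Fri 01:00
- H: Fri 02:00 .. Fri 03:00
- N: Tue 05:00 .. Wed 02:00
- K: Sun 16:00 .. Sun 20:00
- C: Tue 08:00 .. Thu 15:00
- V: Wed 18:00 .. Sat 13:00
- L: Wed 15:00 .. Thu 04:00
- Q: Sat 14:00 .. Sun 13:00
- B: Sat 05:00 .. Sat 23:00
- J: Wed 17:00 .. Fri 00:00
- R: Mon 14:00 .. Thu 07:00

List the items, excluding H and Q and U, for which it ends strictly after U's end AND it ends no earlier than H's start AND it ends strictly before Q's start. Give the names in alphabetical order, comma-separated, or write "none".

Conditions: its end is strictly after U's end (X.end > Fri 01:00) AND its end is no earlier than H's start (X.end >= Fri 02:00) AND its end is strictly before Q's start (X.end < Sat 14:00).
B: end Sat 23:00 > Fri 01:00? ✓; end Sat 23:00 >= Fri 02:00? ✓; end Sat 23:00 < Sat 14:00? ✗ → no.
C: end Thu 15:00 > Fri 01:00? ✗; end Thu 15:00 >= Fri 02:00? ✗; end Thu 15:00 < Sat 14:00? ✓ → no.
J: end Fri 00:00 > Fri 01:00? ✗; end Fri 00:00 >= Fri 02:00? ✗; end Fri 00:00 < Sat 14:00? ✓ → no.
K: end Sun 20:00 > Fri 01:00? ✓; end Sun 20:00 >= Fri 02:00? ✓; end Sun 20:00 < Sat 14:00? ✗ → no.
L: end Thu 04:00 > Fri 01:00? ✗; end Thu 04:00 >= Fri 02:00? ✗; end Thu 04:00 < Sat 14:00? ✓ → no.
N: end Wed 02:00 > Fri 01:00? ✗; end Wed 02:00 >= Fri 02:00? ✗; end Wed 02:00 < Sat 14:00? ✓ → no.
R: end Thu 07:00 > Fri 01:00? ✗; end Thu 07:00 >= Fri 02:00? ✗; end Thu 07:00 < Sat 14:00? ✓ → no.
V: end Sat 13:00 > Fri 01:00? ✓; end Sat 13:00 >= Fri 02:00? ✓; end Sat 13:00 < Sat 14:00? ✓ → yes.
Result: V.

V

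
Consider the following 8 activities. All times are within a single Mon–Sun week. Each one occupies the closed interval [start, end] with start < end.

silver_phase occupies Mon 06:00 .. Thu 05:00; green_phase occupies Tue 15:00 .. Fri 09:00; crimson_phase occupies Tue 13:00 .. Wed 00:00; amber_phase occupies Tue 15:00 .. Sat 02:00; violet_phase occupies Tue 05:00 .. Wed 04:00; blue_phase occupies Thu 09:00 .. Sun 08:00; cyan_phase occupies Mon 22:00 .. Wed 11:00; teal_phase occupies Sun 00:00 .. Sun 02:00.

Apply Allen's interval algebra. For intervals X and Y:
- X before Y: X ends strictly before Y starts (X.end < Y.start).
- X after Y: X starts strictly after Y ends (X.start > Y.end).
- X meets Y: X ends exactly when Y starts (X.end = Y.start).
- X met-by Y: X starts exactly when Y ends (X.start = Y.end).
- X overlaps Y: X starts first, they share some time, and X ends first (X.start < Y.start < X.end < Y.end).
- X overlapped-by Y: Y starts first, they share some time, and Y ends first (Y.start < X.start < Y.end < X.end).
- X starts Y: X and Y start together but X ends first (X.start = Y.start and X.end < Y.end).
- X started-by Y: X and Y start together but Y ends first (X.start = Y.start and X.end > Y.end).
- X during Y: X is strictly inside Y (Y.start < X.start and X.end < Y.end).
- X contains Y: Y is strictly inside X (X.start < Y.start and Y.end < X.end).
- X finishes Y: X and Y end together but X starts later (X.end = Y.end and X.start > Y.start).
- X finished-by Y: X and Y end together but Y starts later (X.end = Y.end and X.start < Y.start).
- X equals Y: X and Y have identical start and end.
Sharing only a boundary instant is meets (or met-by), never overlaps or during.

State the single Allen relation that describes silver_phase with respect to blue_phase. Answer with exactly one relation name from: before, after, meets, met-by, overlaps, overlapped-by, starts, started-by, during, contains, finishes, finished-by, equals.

silver_phase = [Mon 06:00, Thu 05:00]; blue_phase = [Thu 09:00, Sun 08:00].
Compare endpoints: silver_phase.start < blue_phase.start, silver_phase.start < blue_phase.end, silver_phase.end < blue_phase.start, silver_phase.end < blue_phase.end.
That pattern is 'before'.

before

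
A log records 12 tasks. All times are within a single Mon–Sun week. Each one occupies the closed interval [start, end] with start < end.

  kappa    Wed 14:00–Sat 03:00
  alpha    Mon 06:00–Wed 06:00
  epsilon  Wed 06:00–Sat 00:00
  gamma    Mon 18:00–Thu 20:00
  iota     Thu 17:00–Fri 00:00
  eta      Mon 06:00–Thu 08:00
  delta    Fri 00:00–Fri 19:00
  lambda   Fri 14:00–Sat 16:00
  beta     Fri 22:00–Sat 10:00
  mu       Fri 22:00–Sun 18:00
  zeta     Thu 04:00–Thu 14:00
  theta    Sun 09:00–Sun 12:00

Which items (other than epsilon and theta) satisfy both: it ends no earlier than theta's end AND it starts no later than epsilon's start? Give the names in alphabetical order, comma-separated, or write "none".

none

Conditions: its end is no earlier than theta's end (X.end >= Sun 12:00) AND its start is no later than epsilon's start (X.start <= Wed 06:00).
alpha: end Wed 06:00 >= Sun 12:00? ✗; start Mon 06:00 <= Wed 06:00? ✓ → no.
beta: end Sat 10:00 >= Sun 12:00? ✗; start Fri 22:00 <= Wed 06:00? ✗ → no.
delta: end Fri 19:00 >= Sun 12:00? ✗; start Fri 00:00 <= Wed 06:00? ✗ → no.
eta: end Thu 08:00 >= Sun 12:00? ✗; start Mon 06:00 <= Wed 06:00? ✓ → no.
gamma: end Thu 20:00 >= Sun 12:00? ✗; start Mon 18:00 <= Wed 06:00? ✓ → no.
iota: end Fri 00:00 >= Sun 12:00? ✗; start Thu 17:00 <= Wed 06:00? ✗ → no.
kappa: end Sat 03:00 >= Sun 12:00? ✗; start Wed 14:00 <= Wed 06:00? ✗ → no.
lambda: end Sat 16:00 >= Sun 12:00? ✗; start Fri 14:00 <= Wed 06:00? ✗ → no.
mu: end Sun 18:00 >= Sun 12:00? ✓; start Fri 22:00 <= Wed 06:00? ✗ → no.
zeta: end Thu 14:00 >= Sun 12:00? ✗; start Thu 04:00 <= Wed 06:00? ✗ → no.
Result: none.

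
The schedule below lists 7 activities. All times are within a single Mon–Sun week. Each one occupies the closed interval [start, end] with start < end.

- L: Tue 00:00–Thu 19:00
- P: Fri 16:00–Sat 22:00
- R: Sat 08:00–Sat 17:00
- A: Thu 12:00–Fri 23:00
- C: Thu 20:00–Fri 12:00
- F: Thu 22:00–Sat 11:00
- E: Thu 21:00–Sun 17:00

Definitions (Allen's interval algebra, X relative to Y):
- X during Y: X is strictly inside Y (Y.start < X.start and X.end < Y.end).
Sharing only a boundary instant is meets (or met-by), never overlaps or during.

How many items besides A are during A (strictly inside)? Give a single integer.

1

Target A = [Thu 12:00, Fri 23:00].
C [Thu 20:00, Fri 12:00] → during → counts.
E [Thu 21:00, Sun 17:00] → overlapped-by → no.
F [Thu 22:00, Sat 11:00] → overlapped-by → no.
L [Tue 00:00, Thu 19:00] → overlaps → no.
P [Fri 16:00, Sat 22:00] → overlapped-by → no.
R [Sat 08:00, Sat 17:00] → after → no.
Total: 1.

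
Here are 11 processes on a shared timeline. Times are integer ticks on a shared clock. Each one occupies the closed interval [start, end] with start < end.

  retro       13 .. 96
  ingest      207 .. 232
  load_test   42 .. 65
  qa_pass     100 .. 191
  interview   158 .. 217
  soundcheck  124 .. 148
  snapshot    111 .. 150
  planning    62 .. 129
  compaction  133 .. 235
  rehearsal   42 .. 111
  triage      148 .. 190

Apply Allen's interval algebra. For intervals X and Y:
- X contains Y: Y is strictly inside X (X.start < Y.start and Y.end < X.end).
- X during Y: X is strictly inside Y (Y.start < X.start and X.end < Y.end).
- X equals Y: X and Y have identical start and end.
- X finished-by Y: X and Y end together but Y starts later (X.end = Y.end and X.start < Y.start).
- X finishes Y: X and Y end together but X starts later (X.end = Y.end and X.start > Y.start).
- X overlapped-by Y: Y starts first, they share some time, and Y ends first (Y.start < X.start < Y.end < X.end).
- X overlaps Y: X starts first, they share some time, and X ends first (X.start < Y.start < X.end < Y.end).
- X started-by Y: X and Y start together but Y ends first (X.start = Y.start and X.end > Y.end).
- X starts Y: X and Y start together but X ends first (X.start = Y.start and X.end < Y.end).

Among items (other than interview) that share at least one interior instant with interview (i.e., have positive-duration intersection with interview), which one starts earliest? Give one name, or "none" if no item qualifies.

qa_pass

Target interview = [158, 217].
compaction [133, 235] → contains → candidate.
ingest [207, 232] → overlapped-by → candidate.
load_test [42, 65] → before → excluded.
planning [62, 129] → before → excluded.
qa_pass [100, 191] → overlaps → candidate.
rehearsal [42, 111] → before → excluded.
retro [13, 96] → before → excluded.
snapshot [111, 150] → before → excluded.
soundcheck [124, 148] → before → excluded.
triage [148, 190] → overlaps → candidate.
Among candidates, earliest start is 100 → qa_pass.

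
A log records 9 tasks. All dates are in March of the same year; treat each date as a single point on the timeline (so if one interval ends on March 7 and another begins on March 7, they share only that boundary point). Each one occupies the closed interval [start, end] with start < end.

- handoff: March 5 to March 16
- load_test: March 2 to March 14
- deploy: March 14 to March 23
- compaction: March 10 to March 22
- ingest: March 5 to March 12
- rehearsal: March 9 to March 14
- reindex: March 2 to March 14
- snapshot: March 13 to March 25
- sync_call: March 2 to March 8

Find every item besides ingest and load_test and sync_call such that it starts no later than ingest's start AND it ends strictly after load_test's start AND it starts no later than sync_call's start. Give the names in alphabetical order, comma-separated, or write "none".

reindex

Conditions: its start is no later than ingest's start (X.start <= March 5) AND its end is strictly after load_test's start (X.end > March 2) AND its start is no later than sync_call's start (X.start <= March 2).
compaction: start March 10 <= March 5? ✗; end March 22 > March 2? ✓; start March 10 <= March 2? ✗ → no.
deploy: start March 14 <= March 5? ✗; end March 23 > March 2? ✓; start March 14 <= March 2? ✗ → no.
handoff: start March 5 <= March 5? ✓; end March 16 > March 2? ✓; start March 5 <= March 2? ✗ → no.
rehearsal: start March 9 <= March 5? ✗; end March 14 > March 2? ✓; start March 9 <= March 2? ✗ → no.
reindex: start March 2 <= March 5? ✓; end March 14 > March 2? ✓; start March 2 <= March 2? ✓ → yes.
snapshot: start March 13 <= March 5? ✗; end March 25 > March 2? ✓; start March 13 <= March 2? ✗ → no.
Result: reindex.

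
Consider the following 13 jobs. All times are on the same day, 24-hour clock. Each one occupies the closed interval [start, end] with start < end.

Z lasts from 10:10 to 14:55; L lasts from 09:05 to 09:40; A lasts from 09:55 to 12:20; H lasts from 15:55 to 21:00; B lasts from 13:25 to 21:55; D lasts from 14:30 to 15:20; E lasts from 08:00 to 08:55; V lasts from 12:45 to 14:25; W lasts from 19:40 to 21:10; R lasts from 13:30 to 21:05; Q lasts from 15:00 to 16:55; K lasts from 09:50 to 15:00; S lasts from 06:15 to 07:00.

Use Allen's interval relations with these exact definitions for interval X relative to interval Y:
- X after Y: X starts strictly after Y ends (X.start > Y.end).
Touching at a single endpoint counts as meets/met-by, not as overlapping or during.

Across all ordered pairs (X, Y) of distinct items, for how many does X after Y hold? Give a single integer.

Checking all 156 ordered pairs for relation 'after'; matching pairs in alphabetical order:
(A, E): A after E ✓
(A, L): A after L ✓
(A, S): A after S ✓
(B, A): B after A ✓
(B, E): B after E ✓
(B, L): B after L ✓
(B, S): B after S ✓
(D, A): D after A ✓
(D, E): D after E ✓
(D, L): D after L ✓
(D, S): D after S ✓
(D, V): D after V ✓
(E, S): E after S ✓
(H, A): H after A ✓
(H, D): H after D ✓
(H, E): H after E ✓
(H, K): H after K ✓
(H, L): H after L ✓
(H, S): H after S ✓
(H, V): H after V ✓
(H, Z): H after Z ✓
(K, E): K after E ✓
(K, L): K after L ✓
(K, S): K after S ✓
... plus 28 further pairs not listed.
Count: 52.

52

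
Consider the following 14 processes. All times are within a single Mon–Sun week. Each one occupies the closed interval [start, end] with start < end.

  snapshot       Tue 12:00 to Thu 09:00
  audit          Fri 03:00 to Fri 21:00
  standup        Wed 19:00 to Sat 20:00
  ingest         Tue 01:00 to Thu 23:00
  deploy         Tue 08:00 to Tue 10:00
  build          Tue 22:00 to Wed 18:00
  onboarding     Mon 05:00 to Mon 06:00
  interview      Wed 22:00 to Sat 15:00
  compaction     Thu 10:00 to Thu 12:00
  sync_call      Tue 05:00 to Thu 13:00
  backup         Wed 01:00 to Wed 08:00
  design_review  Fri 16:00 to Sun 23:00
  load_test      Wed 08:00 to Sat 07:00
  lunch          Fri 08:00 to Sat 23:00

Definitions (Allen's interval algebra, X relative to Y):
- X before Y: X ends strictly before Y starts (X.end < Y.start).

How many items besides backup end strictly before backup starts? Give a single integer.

2

Target backup = [Wed 01:00, Wed 08:00].
audit [Fri 03:00, Fri 21:00] → after → no.
build [Tue 22:00, Wed 18:00] → contains → no.
compaction [Thu 10:00, Thu 12:00] → after → no.
deploy [Tue 08:00, Tue 10:00] → before → counts.
design_review [Fri 16:00, Sun 23:00] → after → no.
ingest [Tue 01:00, Thu 23:00] → contains → no.
interview [Wed 22:00, Sat 15:00] → after → no.
load_test [Wed 08:00, Sat 07:00] → met-by → no.
lunch [Fri 08:00, Sat 23:00] → after → no.
onboarding [Mon 05:00, Mon 06:00] → before → counts.
snapshot [Tue 12:00, Thu 09:00] → contains → no.
standup [Wed 19:00, Sat 20:00] → after → no.
sync_call [Tue 05:00, Thu 13:00] → contains → no.
Total: 2.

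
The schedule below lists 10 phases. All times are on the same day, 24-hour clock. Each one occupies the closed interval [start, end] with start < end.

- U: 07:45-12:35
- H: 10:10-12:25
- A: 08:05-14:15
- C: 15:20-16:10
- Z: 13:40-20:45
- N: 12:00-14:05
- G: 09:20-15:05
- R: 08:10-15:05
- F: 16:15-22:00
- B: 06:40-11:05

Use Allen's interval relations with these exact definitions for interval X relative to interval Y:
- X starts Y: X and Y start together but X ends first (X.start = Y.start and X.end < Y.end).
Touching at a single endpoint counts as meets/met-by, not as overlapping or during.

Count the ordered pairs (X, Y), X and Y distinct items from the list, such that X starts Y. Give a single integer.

Checking all 90 ordered pairs for relation 'starts'; matching pairs in alphabetical order:
No pair satisfies it.
Count: 0.

0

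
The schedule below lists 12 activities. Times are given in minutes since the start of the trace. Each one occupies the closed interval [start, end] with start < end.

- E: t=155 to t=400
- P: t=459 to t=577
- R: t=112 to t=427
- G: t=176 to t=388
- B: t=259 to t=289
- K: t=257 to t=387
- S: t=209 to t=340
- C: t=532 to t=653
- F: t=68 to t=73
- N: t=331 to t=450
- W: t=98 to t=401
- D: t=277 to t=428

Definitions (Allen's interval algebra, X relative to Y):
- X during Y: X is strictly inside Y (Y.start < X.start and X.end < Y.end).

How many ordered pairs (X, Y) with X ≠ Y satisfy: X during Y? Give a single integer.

19

Checking all 132 ordered pairs for relation 'during'; matching pairs in alphabetical order:
(B, E): B during E ✓
(B, G): B during G ✓
(B, K): B during K ✓
(B, R): B during R ✓
(B, S): B during S ✓
(B, W): B during W ✓
(E, R): E during R ✓
(E, W): E during W ✓
(G, E): G during E ✓
(G, R): G during R ✓
(G, W): G during W ✓
(K, E): K during E ✓
(K, G): K during G ✓
(K, R): K during R ✓
(K, W): K during W ✓
(S, E): S during E ✓
(S, G): S during G ✓
(S, R): S during R ✓
(S, W): S during W ✓
Count: 19.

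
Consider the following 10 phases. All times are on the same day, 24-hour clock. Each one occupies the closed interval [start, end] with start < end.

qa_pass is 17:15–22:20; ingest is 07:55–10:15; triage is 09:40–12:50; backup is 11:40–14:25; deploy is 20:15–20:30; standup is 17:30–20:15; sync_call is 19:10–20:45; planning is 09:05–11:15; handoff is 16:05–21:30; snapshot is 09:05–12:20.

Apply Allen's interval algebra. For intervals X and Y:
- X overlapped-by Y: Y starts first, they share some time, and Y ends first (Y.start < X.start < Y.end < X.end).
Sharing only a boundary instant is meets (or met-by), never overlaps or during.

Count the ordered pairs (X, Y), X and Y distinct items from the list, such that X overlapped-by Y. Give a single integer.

Checking all 90 ordered pairs for relation 'overlapped-by'; matching pairs in alphabetical order:
(backup, snapshot): backup overlapped-by snapshot ✓
(backup, triage): backup overlapped-by triage ✓
(planning, ingest): planning overlapped-by ingest ✓
(qa_pass, handoff): qa_pass overlapped-by handoff ✓
(snapshot, ingest): snapshot overlapped-by ingest ✓
(sync_call, standup): sync_call overlapped-by standup ✓
(triage, ingest): triage overlapped-by ingest ✓
(triage, planning): triage overlapped-by planning ✓
(triage, snapshot): triage overlapped-by snapshot ✓
Count: 9.

9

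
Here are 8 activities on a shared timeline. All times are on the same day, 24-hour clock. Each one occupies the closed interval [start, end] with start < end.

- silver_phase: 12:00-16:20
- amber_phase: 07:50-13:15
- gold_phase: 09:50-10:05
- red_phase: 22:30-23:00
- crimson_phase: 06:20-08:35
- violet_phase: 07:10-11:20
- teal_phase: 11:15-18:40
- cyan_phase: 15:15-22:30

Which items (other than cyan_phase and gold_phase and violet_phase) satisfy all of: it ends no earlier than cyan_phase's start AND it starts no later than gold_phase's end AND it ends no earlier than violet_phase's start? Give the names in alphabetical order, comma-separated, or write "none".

Conditions: its end is no earlier than cyan_phase's start (X.end >= 15:15) AND its start is no later than gold_phase's end (X.start <= 10:05) AND its end is no earlier than violet_phase's start (X.end >= 07:10).
amber_phase: end 13:15 >= 15:15? ✗; start 07:50 <= 10:05? ✓; end 13:15 >= 07:10? ✓ → no.
crimson_phase: end 08:35 >= 15:15? ✗; start 06:20 <= 10:05? ✓; end 08:35 >= 07:10? ✓ → no.
red_phase: end 23:00 >= 15:15? ✓; start 22:30 <= 10:05? ✗; end 23:00 >= 07:10? ✓ → no.
silver_phase: end 16:20 >= 15:15? ✓; start 12:00 <= 10:05? ✗; end 16:20 >= 07:10? ✓ → no.
teal_phase: end 18:40 >= 15:15? ✓; start 11:15 <= 10:05? ✗; end 18:40 >= 07:10? ✓ → no.
Result: none.

none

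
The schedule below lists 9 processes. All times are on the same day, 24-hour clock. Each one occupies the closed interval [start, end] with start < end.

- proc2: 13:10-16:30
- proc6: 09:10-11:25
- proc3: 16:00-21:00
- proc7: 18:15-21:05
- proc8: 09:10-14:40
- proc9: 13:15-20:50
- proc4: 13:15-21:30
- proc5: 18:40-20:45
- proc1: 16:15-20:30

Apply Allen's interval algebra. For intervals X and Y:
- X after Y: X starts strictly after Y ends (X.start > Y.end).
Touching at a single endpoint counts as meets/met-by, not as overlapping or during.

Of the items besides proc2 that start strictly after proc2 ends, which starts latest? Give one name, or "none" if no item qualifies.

Target proc2 = [13:10, 16:30].
proc1 [16:15, 20:30] → overlapped-by → excluded.
proc3 [16:00, 21:00] → overlapped-by → excluded.
proc4 [13:15, 21:30] → overlapped-by → excluded.
proc5 [18:40, 20:45] → after → candidate.
proc6 [09:10, 11:25] → before → excluded.
proc7 [18:15, 21:05] → after → candidate.
proc8 [09:10, 14:40] → overlaps → excluded.
proc9 [13:15, 20:50] → overlapped-by → excluded.
Among candidates, latest start is 18:40 → proc5.

proc5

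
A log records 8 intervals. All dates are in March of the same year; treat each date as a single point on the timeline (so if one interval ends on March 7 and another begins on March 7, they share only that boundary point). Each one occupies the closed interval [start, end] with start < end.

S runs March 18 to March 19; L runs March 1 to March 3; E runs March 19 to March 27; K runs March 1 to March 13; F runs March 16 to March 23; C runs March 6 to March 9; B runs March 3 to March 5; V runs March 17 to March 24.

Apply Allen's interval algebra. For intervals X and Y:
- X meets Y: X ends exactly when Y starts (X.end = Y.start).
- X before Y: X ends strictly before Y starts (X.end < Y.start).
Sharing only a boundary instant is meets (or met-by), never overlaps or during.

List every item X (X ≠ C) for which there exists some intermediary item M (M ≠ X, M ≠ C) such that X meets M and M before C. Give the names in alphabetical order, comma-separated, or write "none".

Target C = [March 6, March 9].
Intermediaries M with M before C: B, L.
Via B — items with X meets B: L.
Via L — items with X meets L: none.
Union: L.

L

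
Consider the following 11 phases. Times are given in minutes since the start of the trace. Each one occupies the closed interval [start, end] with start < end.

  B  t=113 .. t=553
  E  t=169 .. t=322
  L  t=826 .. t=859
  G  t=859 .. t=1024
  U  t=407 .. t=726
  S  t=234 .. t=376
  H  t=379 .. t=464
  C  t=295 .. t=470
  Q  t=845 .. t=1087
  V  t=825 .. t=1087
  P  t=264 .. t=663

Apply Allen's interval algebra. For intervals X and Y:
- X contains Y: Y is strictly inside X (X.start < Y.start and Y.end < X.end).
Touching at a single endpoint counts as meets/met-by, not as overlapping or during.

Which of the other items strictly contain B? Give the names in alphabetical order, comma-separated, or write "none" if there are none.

none

Target B = [t=113, t=553].
C [t=295, t=470] → during → no.
E [t=169, t=322] → during → no.
G [t=859, t=1024] → after → no.
H [t=379, t=464] → during → no.
L [t=826, t=859] → after → no.
P [t=264, t=663] → overlapped-by → no.
Q [t=845, t=1087] → after → no.
S [t=234, t=376] → during → no.
U [t=407, t=726] → overlapped-by → no.
V [t=825, t=1087] → after → no.
Result: none.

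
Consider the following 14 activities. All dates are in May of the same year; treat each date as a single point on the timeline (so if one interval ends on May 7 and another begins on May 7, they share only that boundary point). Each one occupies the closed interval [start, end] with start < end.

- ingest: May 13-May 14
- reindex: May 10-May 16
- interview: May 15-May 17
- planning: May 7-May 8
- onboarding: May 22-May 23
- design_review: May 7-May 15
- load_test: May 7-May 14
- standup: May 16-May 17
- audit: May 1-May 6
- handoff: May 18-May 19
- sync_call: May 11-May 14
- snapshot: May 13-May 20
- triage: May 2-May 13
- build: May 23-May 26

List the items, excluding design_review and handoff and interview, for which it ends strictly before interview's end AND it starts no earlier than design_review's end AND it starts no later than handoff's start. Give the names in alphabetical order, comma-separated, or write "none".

none

Conditions: its end is strictly before interview's end (X.end < May 17) AND its start is no earlier than design_review's end (X.start >= May 15) AND its start is no later than handoff's start (X.start <= May 18).
audit: end May 6 < May 17? ✓; start May 1 >= May 15? ✗; start May 1 <= May 18? ✓ → no.
build: end May 26 < May 17? ✗; start May 23 >= May 15? ✓; start May 23 <= May 18? ✗ → no.
ingest: end May 14 < May 17? ✓; start May 13 >= May 15? ✗; start May 13 <= May 18? ✓ → no.
load_test: end May 14 < May 17? ✓; start May 7 >= May 15? ✗; start May 7 <= May 18? ✓ → no.
onboarding: end May 23 < May 17? ✗; start May 22 >= May 15? ✓; start May 22 <= May 18? ✗ → no.
planning: end May 8 < May 17? ✓; start May 7 >= May 15? ✗; start May 7 <= May 18? ✓ → no.
reindex: end May 16 < May 17? ✓; start May 10 >= May 15? ✗; start May 10 <= May 18? ✓ → no.
snapshot: end May 20 < May 17? ✗; start May 13 >= May 15? ✗; start May 13 <= May 18? ✓ → no.
standup: end May 17 < May 17? ✗; start May 16 >= May 15? ✓; start May 16 <= May 18? ✓ → no.
sync_call: end May 14 < May 17? ✓; start May 11 >= May 15? ✗; start May 11 <= May 18? ✓ → no.
triage: end May 13 < May 17? ✓; start May 2 >= May 15? ✗; start May 2 <= May 18? ✓ → no.
Result: none.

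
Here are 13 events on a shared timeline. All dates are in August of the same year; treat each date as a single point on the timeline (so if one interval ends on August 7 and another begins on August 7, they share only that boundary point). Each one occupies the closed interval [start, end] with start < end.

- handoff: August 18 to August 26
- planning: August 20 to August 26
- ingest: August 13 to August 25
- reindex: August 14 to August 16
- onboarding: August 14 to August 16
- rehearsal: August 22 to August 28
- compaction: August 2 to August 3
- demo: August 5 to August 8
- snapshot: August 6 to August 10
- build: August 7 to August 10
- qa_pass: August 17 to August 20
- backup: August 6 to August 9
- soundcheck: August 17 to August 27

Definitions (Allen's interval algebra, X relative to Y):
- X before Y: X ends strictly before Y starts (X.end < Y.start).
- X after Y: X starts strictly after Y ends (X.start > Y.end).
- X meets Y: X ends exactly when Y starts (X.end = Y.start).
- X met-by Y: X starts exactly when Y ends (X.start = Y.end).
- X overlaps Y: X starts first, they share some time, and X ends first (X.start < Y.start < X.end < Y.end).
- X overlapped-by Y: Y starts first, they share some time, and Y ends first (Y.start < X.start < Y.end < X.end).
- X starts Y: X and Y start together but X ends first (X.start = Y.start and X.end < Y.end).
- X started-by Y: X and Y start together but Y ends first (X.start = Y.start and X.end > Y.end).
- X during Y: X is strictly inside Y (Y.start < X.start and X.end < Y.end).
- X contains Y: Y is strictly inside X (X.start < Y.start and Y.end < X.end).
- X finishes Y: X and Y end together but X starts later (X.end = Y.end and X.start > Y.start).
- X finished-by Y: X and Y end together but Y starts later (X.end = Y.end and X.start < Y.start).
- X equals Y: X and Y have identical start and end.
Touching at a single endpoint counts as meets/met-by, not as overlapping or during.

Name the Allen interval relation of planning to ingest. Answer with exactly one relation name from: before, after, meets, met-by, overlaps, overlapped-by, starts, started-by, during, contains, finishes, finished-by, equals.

overlapped-by

planning = [August 20, August 26]; ingest = [August 13, August 25].
Compare endpoints: planning.start > ingest.start, planning.start < ingest.end, planning.end > ingest.start, planning.end > ingest.end.
That pattern is 'overlapped-by'.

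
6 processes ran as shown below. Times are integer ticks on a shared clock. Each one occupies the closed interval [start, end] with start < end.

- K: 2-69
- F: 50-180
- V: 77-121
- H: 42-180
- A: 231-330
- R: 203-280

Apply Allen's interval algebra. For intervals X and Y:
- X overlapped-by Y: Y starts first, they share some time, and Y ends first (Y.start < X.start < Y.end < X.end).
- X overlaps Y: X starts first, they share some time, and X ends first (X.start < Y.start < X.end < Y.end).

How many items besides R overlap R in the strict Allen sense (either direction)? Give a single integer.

1

Target R = [203, 280].
A [231, 330] → overlapped-by → counts.
F [50, 180] → before → no.
H [42, 180] → before → no.
K [2, 69] → before → no.
V [77, 121] → before → no.
Total: 1.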